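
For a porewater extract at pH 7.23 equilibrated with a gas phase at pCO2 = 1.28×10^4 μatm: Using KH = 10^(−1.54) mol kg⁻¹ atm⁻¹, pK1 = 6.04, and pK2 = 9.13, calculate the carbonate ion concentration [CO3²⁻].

[CO2*] = KH · pCO2 = 10^(−1.54) × 1.28×10^4×10^-6 = 3.692×10^-4 mol/kg
α₀ = 1/(1 + K1/[H⁺] + K1K2/[H⁺]²) = 1/(1 + 10^+1.19 + 10^-0.71) = 0.05994
DIC = [CO2*]/α₀ = 3.692×10^-4 / 0.05994 = 6.159 mmol/kg
[CO3²⁻] = α₂·DIC; α₂ = 0.01169, so [CO3²⁻] = 0.01169 × 6.159 = 0.0720 mmol/kg

[CO3²⁻] = 0.0720 mmol/kg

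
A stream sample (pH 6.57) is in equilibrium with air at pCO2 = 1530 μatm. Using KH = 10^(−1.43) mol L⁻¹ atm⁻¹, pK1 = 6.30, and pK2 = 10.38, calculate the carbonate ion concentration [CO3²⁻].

[CO2*] = KH · pCO2 = 10^(−1.43) × 1530×10^-6 = 5.684×10^-5 mol/L
α₀ = 1/(1 + K1/[H⁺] + K1K2/[H⁺]²) = 1/(1 + 10^+0.27 + 10^-3.54) = 0.3494
DIC = [CO2*]/α₀ = 5.684×10^-5 / 0.3494 = 0.1627 mmol/L
[CO3²⁻] = α₂·DIC; α₂ = 0.0001008, so [CO3²⁻] = 0.0001008 × 0.1627 = 1.64×10^-5 mmol/L = 0.0164 μmol/L

[CO3²⁻] = 0.0164 μmol/L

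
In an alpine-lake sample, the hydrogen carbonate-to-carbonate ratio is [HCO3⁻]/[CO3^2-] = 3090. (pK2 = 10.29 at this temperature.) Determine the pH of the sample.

pH = 6.80

From K2 = [H⁺][CO3^2-]/[HCO3⁻]:  pH = pK2 − log₁₀([HCO3⁻]/[CO3^2-])
log₁₀(3090) = +3.490
pH = 10.29 − (+3.490) = 6.80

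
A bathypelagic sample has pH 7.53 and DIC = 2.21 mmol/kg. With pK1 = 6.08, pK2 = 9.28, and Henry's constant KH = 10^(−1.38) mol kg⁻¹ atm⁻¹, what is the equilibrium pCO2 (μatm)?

α₀ = 1 / (1 + K1/[H⁺] + K1K2/[H⁺]²) = 1 / (1 + 10^+1.45 + 10^-0.30)
   = 1 / (1 + 28.184 + 0.50119) = 1/29.685 = 0.03369
[CO2*] = α₀ × DIC = 0.03369 × 2.21 = 0.07445 mmol/kg
pCO2 = [CO2*]/KH = 7.445×10^-5 / 4.169×10^-2 = 1790 μatm

pCO2 = 1790 μatm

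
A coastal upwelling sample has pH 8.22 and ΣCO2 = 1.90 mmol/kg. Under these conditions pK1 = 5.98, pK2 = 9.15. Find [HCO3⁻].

α₁ = 1 / (1 + [H⁺]/K1 + K2/[H⁺]) = 1 / (1 + 10^-2.24 + 10^-0.93)
   = 1 / (1 + 0.0057544 + 0.11749) = 1/1.1232 = 0.8903
[HCO3⁻] = α₁ × DIC = 0.8903 × 1.90 = 1.69 mmol/kg

[HCO3⁻] = 1.69 mmol/kg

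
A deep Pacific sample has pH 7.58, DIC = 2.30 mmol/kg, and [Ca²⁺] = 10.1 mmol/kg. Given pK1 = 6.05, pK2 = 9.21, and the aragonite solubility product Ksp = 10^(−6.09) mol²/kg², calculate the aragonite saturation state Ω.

α₂ = 1 / (1 + [H⁺]/K2 + [H⁺]²/(K1K2)) = 1 / (1 + 10^+1.63 + 10^+0.10)
   = 1 / (1 + 42.658 + 1.2589) = 1/44.917 = 0.02226
[CO3²⁻] = α₂ × DIC = 0.02226 × 2.30 = 0.05121 mmol/kg
Ksp = 10^(−6.09) = 8.128×10^-7
Ω = [Ca²⁺][CO3²⁻]/Ksp = (10.1×10^-3)(5.121×10^-5) / 8.128×10^-7 = 0.636

Ω = 0.636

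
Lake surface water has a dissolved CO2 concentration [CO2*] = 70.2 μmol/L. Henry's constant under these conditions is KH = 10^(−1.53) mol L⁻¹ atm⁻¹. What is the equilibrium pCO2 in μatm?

KH = 10^(−1.53) = 2.951×10^-2 mol L⁻¹ atm⁻¹
pCO2 = [CO2*]/KH = 70.2×10^-6 / 2.951×10^-2 = 2.38×10^-3 atm = 2380 μatm

pCO2 = 2380 μatm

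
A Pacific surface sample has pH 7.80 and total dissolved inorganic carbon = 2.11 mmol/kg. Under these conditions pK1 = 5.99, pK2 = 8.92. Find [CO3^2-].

[CO3²⁻] = 0.147 mmol/kg

α₂ = 1 / (1 + [H⁺]/K2 + [H⁺]²/(K1K2)) = 1 / (1 + 10^+1.12 + 10^-0.69)
   = 1 / (1 + 13.183 + 0.20417) = 1/14.387 = 0.06951
[CO3²⁻] = α₂ × DIC = 0.06951 × 2.11 = 0.147 mmol/kg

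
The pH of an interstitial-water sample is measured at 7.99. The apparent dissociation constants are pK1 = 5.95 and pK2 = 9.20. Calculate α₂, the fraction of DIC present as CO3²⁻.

α₂ = 1 / (1 + [H⁺]/K2 + [H⁺]²/(K1K2)) = 1 / (1 + 10^+1.21 + 10^-0.83)
   = 1 / (1 + 16.218 + 0.14791) = 1/17.366 = 0.05758

α₂ = 0.0576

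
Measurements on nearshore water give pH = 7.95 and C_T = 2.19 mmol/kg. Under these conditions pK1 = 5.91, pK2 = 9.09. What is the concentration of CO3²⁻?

[CO3²⁻] = 0.147 mmol/kg

α₂ = 1 / (1 + [H⁺]/K2 + [H⁺]²/(K1K2)) = 1 / (1 + 10^+1.14 + 10^-0.90)
   = 1 / (1 + 13.804 + 0.12589) = 1/14.930 = 0.06698
[CO3²⁻] = α₂ × DIC = 0.06698 × 2.19 = 0.147 mmol/kg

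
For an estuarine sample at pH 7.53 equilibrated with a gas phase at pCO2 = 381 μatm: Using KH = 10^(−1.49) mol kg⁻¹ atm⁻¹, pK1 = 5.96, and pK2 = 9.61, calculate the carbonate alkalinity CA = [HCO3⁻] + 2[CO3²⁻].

CA = 0.466 mmol/kg

[CO2*] = KH · pCO2 = 10^(−1.49) × 381×10^-6 = 1.233×10^-5 mol/kg
α₀ = 1/(1 + K1/[H⁺] + K1K2/[H⁺]²) = 1/(1 + 10^+1.57 + 10^-0.51) = 0.02600
DIC = [CO2*]/α₀ = 1.233×10^-5 / 0.02600 = 0.4742 mmol/kg
CA = (α₁ + 2α₂)·DIC = (0.9660 + 2×0.008035) × 0.4742 = 0.466 mmol/kg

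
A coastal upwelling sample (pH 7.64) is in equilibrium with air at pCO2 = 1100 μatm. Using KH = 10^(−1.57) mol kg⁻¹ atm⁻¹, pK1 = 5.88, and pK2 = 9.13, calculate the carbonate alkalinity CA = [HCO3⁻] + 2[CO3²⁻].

CA = 1.81 mmol/kg

[CO2*] = KH · pCO2 = 10^(−1.57) × 1100×10^-6 = 2.961×10^-5 mol/kg
α₀ = 1/(1 + K1/[H⁺] + K1K2/[H⁺]²) = 1/(1 + 10^+1.76 + 10^+0.27) = 0.01655
DIC = [CO2*]/α₀ = 2.961×10^-5 / 0.01655 = 1.788 mmol/kg
CA = (α₁ + 2α₂)·DIC = (0.9526 + 2×0.03083) × 1.788 = 1.81 mmol/kg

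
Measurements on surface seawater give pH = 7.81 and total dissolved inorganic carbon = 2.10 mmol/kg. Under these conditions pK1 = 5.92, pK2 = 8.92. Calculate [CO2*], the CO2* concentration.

[CO2*] = 0.0248 mmol/kg

α₀ = 1 / (1 + K1/[H⁺] + K1K2/[H⁺]²) = 1 / (1 + 10^+1.89 + 10^+0.78)
   = 1 / (1 + 77.625 + 6.0256) = 1/84.650 = 0.01181
[CO2*] = α₀ × DIC = 0.01181 × 2.10 = 0.0248 mmol/kg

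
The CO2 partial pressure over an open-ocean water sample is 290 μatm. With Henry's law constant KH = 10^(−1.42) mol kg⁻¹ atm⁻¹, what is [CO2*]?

KH = 10^(−1.42) = 3.802×10^-2 mol kg⁻¹ atm⁻¹
[CO2*] = KH · pCO2 = 3.802×10^-2 × 290×10^-6 atm = 1.10×10^-5 mol/kg

[CO2*] = 11.0 μmol/kg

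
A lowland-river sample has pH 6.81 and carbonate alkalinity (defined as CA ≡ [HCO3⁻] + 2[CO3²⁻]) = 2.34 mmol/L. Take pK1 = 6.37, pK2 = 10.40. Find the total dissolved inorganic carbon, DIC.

DIC = 3.19 mmol/L

CA = [HCO3⁻] + 2[CO3²⁻] = (α₁ + 2α₂)·DIC
At pH 6.81: [H⁺]/K1 = 10^-0.44 = 0.36308, K2/[H⁺] = 10^-3.59 = 0.00025704
α₁ = 1/(1 + 0.36308 + 0.00025704) = 1/1.3633 = 0.7335; α₂ = α₁·K2/[H⁺] = 0.0001885
α₁ + 2α₂ = 0.7339
DIC = CA / (α₁ + 2α₂) = 2.34 / 0.7339 = 3.19 mmol/L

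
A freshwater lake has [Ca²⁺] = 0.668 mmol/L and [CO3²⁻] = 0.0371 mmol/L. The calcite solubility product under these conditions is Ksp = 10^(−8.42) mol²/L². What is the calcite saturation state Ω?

Ω = 6.52

Ksp = 10^(−8.42) = 3.802×10^-9
Ω = [Ca²⁺][CO3²⁻]/Ksp = (0.668×10^-3)(0.0371×10^-3) / 3.802×10^-9 = 6.52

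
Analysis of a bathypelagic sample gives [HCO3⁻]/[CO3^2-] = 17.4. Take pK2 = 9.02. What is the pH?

pH = 7.78

From K2 = [H⁺][CO3^2-]/[HCO3⁻]:  pH = pK2 − log₁₀([HCO3⁻]/[CO3^2-])
log₁₀(17.4) = +1.241
pH = 9.02 − (+1.241) = 7.78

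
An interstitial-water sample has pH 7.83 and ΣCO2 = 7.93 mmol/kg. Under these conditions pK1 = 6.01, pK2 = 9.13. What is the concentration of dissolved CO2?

[CO2*] = 0.113 mmol/kg

α₀ = 1 / (1 + K1/[H⁺] + K1K2/[H⁺]²) = 1 / (1 + 10^+1.82 + 10^+0.52)
   = 1 / (1 + 66.069 + 3.3113) = 1/70.381 = 0.01421
[CO2*] = α₀ × DIC = 0.01421 × 7.93 = 0.113 mmol/kg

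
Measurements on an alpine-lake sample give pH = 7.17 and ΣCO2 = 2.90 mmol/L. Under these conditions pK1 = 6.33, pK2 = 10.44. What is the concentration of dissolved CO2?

α₀ = 1 / (1 + K1/[H⁺] + K1K2/[H⁺]²) = 1 / (1 + 10^+0.84 + 10^-2.43)
   = 1 / (1 + 6.9183 + 0.0037154) = 1/7.9220 = 0.1262
[CO2*] = α₀ × DIC = 0.1262 × 2.90 = 0.366 mmol/L

[CO2*] = 0.366 mmol/L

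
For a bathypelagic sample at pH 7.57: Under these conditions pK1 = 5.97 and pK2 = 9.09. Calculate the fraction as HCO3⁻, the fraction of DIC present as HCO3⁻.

α₁ = 1 / (1 + [H⁺]/K1 + K2/[H⁺]) = 1 / (1 + 10^-1.60 + 10^-1.52)
   = 1 / (1 + 0.025119 + 0.030200) = 1/1.0553 = 0.9476

α₁ = 0.948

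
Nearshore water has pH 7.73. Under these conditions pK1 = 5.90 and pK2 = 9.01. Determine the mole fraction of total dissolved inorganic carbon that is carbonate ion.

α₂ = 0.0492

α₂ = 1 / (1 + [H⁺]/K2 + [H⁺]²/(K1K2)) = 1 / (1 + 10^+1.28 + 10^-0.55)
   = 1 / (1 + 19.055 + 0.28184) = 1/20.336 = 0.04917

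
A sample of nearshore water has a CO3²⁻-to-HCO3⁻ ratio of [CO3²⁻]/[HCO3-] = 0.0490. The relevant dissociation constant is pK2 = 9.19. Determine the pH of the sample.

From K2 = [H⁺][CO3²⁻]/[HCO3-]:  pH = pK2 + log₁₀([CO3²⁻]/[HCO3-])
log₁₀(0.0490) = -1.310
pH = 9.19 + (-1.310) = 7.88

pH = 7.88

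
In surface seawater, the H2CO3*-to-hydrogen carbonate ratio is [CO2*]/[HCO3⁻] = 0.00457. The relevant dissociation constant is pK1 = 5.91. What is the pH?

pH = 8.25

From K1 = [H⁺][HCO3⁻]/[CO2*]:  pH = pK1 − log₁₀([CO2*]/[HCO3⁻])
log₁₀(0.00457) = -2.340
pH = 5.91 − (-2.340) = 8.25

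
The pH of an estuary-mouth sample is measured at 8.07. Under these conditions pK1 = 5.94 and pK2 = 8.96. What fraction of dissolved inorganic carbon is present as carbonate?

α₂ = 0.113

α₂ = 1 / (1 + [H⁺]/K2 + [H⁺]²/(K1K2)) = 1 / (1 + 10^+0.89 + 10^-1.24)
   = 1 / (1 + 7.7625 + 0.057544) = 1/8.8200 = 0.1134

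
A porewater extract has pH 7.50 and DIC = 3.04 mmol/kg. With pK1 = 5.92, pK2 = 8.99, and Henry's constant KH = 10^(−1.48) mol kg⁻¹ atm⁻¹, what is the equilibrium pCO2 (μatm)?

α₀ = 1 / (1 + K1/[H⁺] + K1K2/[H⁺]²) = 1 / (1 + 10^+1.58 + 10^+0.09)
   = 1 / (1 + 38.019 + 1.2303) = 1/40.249 = 0.02485
[CO2*] = α₀ × DIC = 0.02485 × 3.04 = 0.07553 mmol/kg
pCO2 = [CO2*]/KH = 7.553×10^-5 / 3.311×10^-2 = 2280 μatm

pCO2 = 2280 μatm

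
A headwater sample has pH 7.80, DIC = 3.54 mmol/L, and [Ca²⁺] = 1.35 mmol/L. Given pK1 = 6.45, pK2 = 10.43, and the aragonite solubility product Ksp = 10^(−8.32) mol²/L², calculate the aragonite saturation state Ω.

Ω = 2.24

α₂ = 1 / (1 + [H⁺]/K2 + [H⁺]²/(K1K2)) = 1 / (1 + 10^+2.63 + 10^+1.28)
   = 1 / (1 + 426.58 + 19.055) = 1/446.63 = 0.002239
[CO3²⁻] = α₂ × DIC = 0.002239 × 3.54 = 0.007926 mmol/L = 7.926 μmol/L
Ksp = 10^(−8.32) = 4.786×10^-9
Ω = [Ca²⁺][CO3²⁻]/Ksp = (1.35×10^-3)(7.926×10^-6) / 4.786×10^-9 = 2.24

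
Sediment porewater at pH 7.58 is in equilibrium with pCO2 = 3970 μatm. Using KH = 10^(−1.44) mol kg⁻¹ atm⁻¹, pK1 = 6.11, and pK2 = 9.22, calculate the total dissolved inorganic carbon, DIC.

[CO2*] = KH · pCO2 = 10^(−1.44) × 3970×10^-6 = 1.441×10^-4 mol/kg
α₀ = 1/(1 + K1/[H⁺] + K1K2/[H⁺]²) = 1/(1 + 10^+1.47 + 10^-0.17) = 0.03206
DIC = [CO2*]/α₀ = 1.441×10^-4 / 0.03206 = 4.50 mmol/kg

DIC = 4.50 mmol/kg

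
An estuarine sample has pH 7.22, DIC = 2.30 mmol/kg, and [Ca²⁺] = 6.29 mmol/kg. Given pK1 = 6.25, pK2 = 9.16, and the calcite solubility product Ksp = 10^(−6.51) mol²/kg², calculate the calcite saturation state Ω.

Ω = 0.480

α₂ = 1 / (1 + [H⁺]/K2 + [H⁺]²/(K1K2)) = 1 / (1 + 10^+1.94 + 10^+0.97)
   = 1 / (1 + 87.096 + 9.3325) = 1/97.429 = 0.01026
[CO3²⁻] = α₂ × DIC = 0.01026 × 2.30 = 0.02361 mmol/kg
Ksp = 10^(−6.51) = 3.090×10^-7
Ω = [Ca²⁺][CO3²⁻]/Ksp = (6.29×10^-3)(2.361×10^-5) / 3.090×10^-7 = 0.480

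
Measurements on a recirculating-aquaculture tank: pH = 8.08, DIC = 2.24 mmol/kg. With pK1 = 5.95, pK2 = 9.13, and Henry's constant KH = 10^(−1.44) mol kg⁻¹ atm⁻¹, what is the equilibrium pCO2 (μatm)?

α₀ = 1 / (1 + K1/[H⁺] + K1K2/[H⁺]²) = 1 / (1 + 10^+2.13 + 10^+1.08)
   = 1 / (1 + 134.90 + 12.023) = 1/147.92 = 0.006760
[CO2*] = α₀ × DIC = 0.006760 × 2.24 = 0.01514 mmol/kg = 15.14 μmol/kg
pCO2 = [CO2*]/KH = 1.514×10^-5 / 3.631×10^-2 = 417 μatm

pCO2 = 417 μatm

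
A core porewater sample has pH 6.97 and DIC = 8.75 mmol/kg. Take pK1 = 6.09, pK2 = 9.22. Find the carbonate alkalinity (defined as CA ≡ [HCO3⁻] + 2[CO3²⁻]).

CA = [HCO3⁻] + 2[CO3²⁻] = (α₁ + 2α₂)·DIC
At pH 6.97: [H⁺]/K1 = 10^-0.88 = 0.13183, K2/[H⁺] = 10^-2.25 = 0.0056234
α₁ = 1/(1 + 0.13183 + 0.0056234) = 1/1.1374 = 0.8792; α₂ = α₁·K2/[H⁺] = 0.004944
α₁ + 2α₂ = 0.8890
CA = 0.8890 × 8.75 = 7.78 mmol/kg

CA = 7.78 mmol/kg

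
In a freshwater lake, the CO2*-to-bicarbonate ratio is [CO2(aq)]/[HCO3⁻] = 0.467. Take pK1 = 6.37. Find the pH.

From K1 = [H⁺][HCO3⁻]/[CO2(aq)]:  pH = pK1 − log₁₀([CO2(aq)]/[HCO3⁻])
log₁₀(0.467) = -0.331
pH = 6.37 − (-0.331) = 6.70

pH = 6.70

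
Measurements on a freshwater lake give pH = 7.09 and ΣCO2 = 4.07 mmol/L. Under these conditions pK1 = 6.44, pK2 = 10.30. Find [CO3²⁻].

[CO3²⁻] = 2.05 μmol/L

α₂ = 1 / (1 + [H⁺]/K2 + [H⁺]²/(K1K2)) = 1 / (1 + 10^+3.21 + 10^+2.56)
   = 1 / (1 + 1621.8 + 363.08) = 1/1985.9 = 0.0005036
[CO3²⁻] = α₂ × DIC = 0.0005036 × 4.07 = 0.00205 mmol/L = 2.05 μmol/L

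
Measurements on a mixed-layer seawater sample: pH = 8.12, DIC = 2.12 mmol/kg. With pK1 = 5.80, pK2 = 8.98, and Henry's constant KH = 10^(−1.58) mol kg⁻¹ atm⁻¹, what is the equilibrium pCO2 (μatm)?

pCO2 = 338 μatm

α₀ = 1 / (1 + K1/[H⁺] + K1K2/[H⁺]²) = 1 / (1 + 10^+2.32 + 10^+1.46)
   = 1 / (1 + 208.93 + 28.840) = 1/238.77 = 0.004188
[CO2*] = α₀ × DIC = 0.004188 × 2.12 = 0.008879 mmol/kg = 8.879 μmol/kg
pCO2 = [CO2*]/KH = 8.879×10^-6 / 2.630×10^-2 = 338 μatm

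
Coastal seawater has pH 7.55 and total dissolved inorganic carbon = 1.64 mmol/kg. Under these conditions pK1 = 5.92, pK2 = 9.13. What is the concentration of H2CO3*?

α₀ = 1 / (1 + K1/[H⁺] + K1K2/[H⁺]²) = 1 / (1 + 10^+1.63 + 10^+0.05)
   = 1 / (1 + 42.658 + 1.1220) = 1/44.780 = 0.02233
[CO2*] = α₀ × DIC = 0.02233 × 1.64 = 0.0366 mmol/kg

[CO2*] = 0.0366 mmol/kg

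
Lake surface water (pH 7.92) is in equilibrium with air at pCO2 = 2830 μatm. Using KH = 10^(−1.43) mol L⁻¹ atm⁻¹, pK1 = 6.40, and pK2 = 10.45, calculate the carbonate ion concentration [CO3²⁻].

[CO3²⁻] = 10.3 μmol/L

[CO2*] = KH · pCO2 = 10^(−1.43) × 2830×10^-6 = 1.051×10^-4 mol/L
α₀ = 1/(1 + K1/[H⁺] + K1K2/[H⁺]²) = 1/(1 + 10^+1.52 + 10^-1.01) = 0.02923
DIC = [CO2*]/α₀ = 1.051×10^-4 / 0.02923 = 3.597 mmol/L
[CO3²⁻] = α₂·DIC; α₂ = 0.002857, so [CO3²⁻] = 0.002857 × 3.597 = 0.0103 mmol/L = 10.3 μmol/L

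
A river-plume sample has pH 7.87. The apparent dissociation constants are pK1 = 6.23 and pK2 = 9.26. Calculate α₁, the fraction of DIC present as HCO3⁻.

α₁ = 1 / (1 + [H⁺]/K1 + K2/[H⁺]) = 1 / (1 + 10^-1.64 + 10^-1.39)
   = 1 / (1 + 0.022909 + 0.040738) = 1/1.0636 = 0.9402

α₁ = 0.940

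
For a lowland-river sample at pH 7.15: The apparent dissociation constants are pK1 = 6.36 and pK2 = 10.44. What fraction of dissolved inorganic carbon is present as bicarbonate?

α₁ = 0.860

α₁ = 1 / (1 + [H⁺]/K1 + K2/[H⁺]) = 1 / (1 + 10^-0.79 + 10^-3.29)
   = 1 / (1 + 0.16218 + 0.00051286) = 1/1.1627 = 0.8601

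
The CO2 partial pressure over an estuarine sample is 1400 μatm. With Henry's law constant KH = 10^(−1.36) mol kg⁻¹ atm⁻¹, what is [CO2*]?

[CO2*] = 61.1 μmol/kg

KH = 10^(−1.36) = 4.365×10^-2 mol kg⁻¹ atm⁻¹
[CO2*] = KH · pCO2 = 4.365×10^-2 × 1400×10^-6 atm = 6.11×10^-5 mol/kg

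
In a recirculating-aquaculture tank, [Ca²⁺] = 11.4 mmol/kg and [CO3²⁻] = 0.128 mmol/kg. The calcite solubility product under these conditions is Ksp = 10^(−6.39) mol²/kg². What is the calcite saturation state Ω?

Ω = 3.58

Ksp = 10^(−6.39) = 4.074×10^-7
Ω = [Ca²⁺][CO3²⁻]/Ksp = (11.4×10^-3)(0.128×10^-3) / 4.074×10^-7 = 3.58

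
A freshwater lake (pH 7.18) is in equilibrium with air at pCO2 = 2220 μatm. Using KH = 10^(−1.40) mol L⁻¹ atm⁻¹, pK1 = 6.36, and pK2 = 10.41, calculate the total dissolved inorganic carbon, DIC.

[CO2*] = KH · pCO2 = 10^(−1.40) × 2220×10^-6 = 8.838×10^-5 mol/L
α₀ = 1/(1 + K1/[H⁺] + K1K2/[H⁺]²) = 1/(1 + 10^+0.82 + 10^-2.41) = 0.1314
DIC = [CO2*]/α₀ = 8.838×10^-5 / 0.1314 = 0.673 mmol/L

DIC = 0.673 mmol/L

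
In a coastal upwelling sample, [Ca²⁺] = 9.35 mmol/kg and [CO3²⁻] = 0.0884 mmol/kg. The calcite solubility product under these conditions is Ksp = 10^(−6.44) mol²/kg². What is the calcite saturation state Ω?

Ksp = 10^(−6.44) = 3.631×10^-7
Ω = [Ca²⁺][CO3²⁻]/Ksp = (9.35×10^-3)(0.0884×10^-3) / 3.631×10^-7 = 2.28

Ω = 2.28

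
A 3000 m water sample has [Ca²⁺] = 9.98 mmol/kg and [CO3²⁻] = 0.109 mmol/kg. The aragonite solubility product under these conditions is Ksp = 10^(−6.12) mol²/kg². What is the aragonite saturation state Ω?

Ksp = 10^(−6.12) = 7.586×10^-7
Ω = [Ca²⁺][CO3²⁻]/Ksp = (9.98×10^-3)(0.109×10^-3) / 7.586×10^-7 = 1.43

Ω = 1.43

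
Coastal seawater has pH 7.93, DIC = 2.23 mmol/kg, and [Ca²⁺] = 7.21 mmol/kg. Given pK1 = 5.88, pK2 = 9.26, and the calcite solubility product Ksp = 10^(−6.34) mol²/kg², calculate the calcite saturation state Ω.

Ω = 1.56

α₂ = 1 / (1 + [H⁺]/K2 + [H⁺]²/(K1K2)) = 1 / (1 + 10^+1.33 + 10^-0.72)
   = 1 / (1 + 21.380 + 0.19055) = 1/22.570 = 0.04431
[CO3²⁻] = α₂ × DIC = 0.04431 × 2.23 = 0.09880 mmol/kg
Ksp = 10^(−6.34) = 4.571×10^-7
Ω = [Ca²⁺][CO3²⁻]/Ksp = (7.21×10^-3)(9.880×10^-5) / 4.571×10^-7 = 1.56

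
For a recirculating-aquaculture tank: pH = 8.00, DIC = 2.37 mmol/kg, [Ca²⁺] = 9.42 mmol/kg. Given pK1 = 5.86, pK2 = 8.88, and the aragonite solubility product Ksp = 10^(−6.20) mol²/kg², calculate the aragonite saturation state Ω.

Ω = 4.09

α₂ = 1 / (1 + [H⁺]/K2 + [H⁺]²/(K1K2)) = 1 / (1 + 10^+0.88 + 10^-1.26)
   = 1 / (1 + 7.5858 + 0.054954) = 1/8.6407 = 0.1157
[CO3²⁻] = α₂ × DIC = 0.1157 × 2.37 = 0.2743 mmol/kg
Ksp = 10^(−6.20) = 6.310×10^-7
Ω = [Ca²⁺][CO3²⁻]/Ksp = (9.42×10^-3)(2.743×10^-4) / 6.310×10^-7 = 4.09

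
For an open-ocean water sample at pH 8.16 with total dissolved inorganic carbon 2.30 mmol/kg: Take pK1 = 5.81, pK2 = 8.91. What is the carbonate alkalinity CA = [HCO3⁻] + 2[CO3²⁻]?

CA = 2.64 mmol/kg

CA = [HCO3⁻] + 2[CO3²⁻] = (α₁ + 2α₂)·DIC
At pH 8.16: [H⁺]/K1 = 10^-2.35 = 0.0044668, K2/[H⁺] = 10^-0.75 = 0.17783
α₁ = 1/(1 + 0.0044668 + 0.17783) = 1/1.1823 = 0.8458; α₂ = α₁·K2/[H⁺] = 0.1504
α₁ + 2α₂ = 1.1466
CA = 1.1466 × 2.30 = 2.64 mmol/kg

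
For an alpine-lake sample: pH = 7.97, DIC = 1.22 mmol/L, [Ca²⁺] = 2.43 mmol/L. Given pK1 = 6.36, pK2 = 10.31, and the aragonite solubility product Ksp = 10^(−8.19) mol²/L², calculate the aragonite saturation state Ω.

α₂ = 1 / (1 + [H⁺]/K2 + [H⁺]²/(K1K2)) = 1 / (1 + 10^+2.34 + 10^+0.73)
   = 1 / (1 + 218.78 + 5.3703) = 1/225.15 = 0.004442
[CO3²⁻] = α₂ × DIC = 0.004442 × 1.22 = 0.005419 mmol/L = 5.419 μmol/L
Ksp = 10^(−8.19) = 6.457×10^-9
Ω = [Ca²⁺][CO3²⁻]/Ksp = (2.43×10^-3)(5.419×10^-6) / 6.457×10^-9 = 2.04

Ω = 2.04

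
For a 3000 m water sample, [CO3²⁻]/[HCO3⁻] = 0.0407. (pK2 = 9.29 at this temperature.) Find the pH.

pH = 7.90

From K2 = [H⁺][CO3²⁻]/[HCO3⁻]:  pH = pK2 + log₁₀([CO3²⁻]/[HCO3⁻])
log₁₀(0.0407) = -1.390
pH = 9.29 + (-1.390) = 7.90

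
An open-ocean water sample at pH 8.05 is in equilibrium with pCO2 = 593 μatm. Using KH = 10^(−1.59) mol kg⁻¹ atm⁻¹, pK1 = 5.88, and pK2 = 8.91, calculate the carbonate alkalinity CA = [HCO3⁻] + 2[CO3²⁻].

[CO2*] = KH · pCO2 = 10^(−1.59) × 593×10^-6 = 1.524×10^-5 mol/kg
α₀ = 1/(1 + K1/[H⁺] + K1K2/[H⁺]²) = 1/(1 + 10^+2.17 + 10^+1.31) = 0.005906
DIC = [CO2*]/α₀ = 1.524×10^-5 / 0.005906 = 2.581 mmol/kg
CA = (α₁ + 2α₂)·DIC = (0.8735 + 2×0.1206) × 2.581 = 2.88 mmol/kg

CA = 2.88 mmol/kg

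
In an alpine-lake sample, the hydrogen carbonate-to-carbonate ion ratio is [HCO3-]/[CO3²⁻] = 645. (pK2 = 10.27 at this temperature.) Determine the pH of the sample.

pH = 7.46

From K2 = [H⁺][CO3²⁻]/[HCO3-]:  pH = pK2 − log₁₀([HCO3-]/[CO3²⁻])
log₁₀(645) = +2.810
pH = 10.27 − (+2.810) = 7.46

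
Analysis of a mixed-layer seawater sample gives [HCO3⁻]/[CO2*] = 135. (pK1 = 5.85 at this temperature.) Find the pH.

pH = 7.98

From K1 = [H⁺][HCO3⁻]/[CO2*]:  pH = pK1 + log₁₀([HCO3⁻]/[CO2*])
log₁₀(135) = +2.130
pH = 5.85 + (+2.130) = 7.98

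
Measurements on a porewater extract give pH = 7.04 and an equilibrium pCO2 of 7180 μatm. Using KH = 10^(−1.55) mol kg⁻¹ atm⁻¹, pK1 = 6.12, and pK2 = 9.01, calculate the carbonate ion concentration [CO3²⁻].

[CO3²⁻] = 18.0 μmol/kg

[CO2*] = KH · pCO2 = 10^(−1.55) × 7180×10^-6 = 2.024×10^-4 mol/kg
α₀ = 1/(1 + K1/[H⁺] + K1K2/[H⁺]²) = 1/(1 + 10^+0.92 + 10^-1.05) = 0.1063
DIC = [CO2*]/α₀ = 2.024×10^-4 / 0.1063 = 1.904 mmol/kg
[CO3²⁻] = α₂·DIC; α₂ = 0.009475, so [CO3²⁻] = 0.009475 × 1.904 = 0.0180 mmol/kg = 18.0 μmol/kg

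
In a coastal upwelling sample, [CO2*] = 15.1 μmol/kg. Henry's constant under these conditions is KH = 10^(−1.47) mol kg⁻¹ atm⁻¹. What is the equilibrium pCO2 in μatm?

pCO2 = 446 μatm

KH = 10^(−1.47) = 3.388×10^-2 mol kg⁻¹ atm⁻¹
pCO2 = [CO2*]/KH = 15.1×10^-6 / 3.388×10^-2 = 4.46×10^-4 atm = 446 μatm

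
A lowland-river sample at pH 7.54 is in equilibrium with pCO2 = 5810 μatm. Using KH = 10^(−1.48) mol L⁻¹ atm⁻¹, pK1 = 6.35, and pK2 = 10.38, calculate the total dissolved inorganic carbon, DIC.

[CO2*] = KH · pCO2 = 10^(−1.48) × 5810×10^-6 = 1.924×10^-4 mol/L
α₀ = 1/(1 + K1/[H⁺] + K1K2/[H⁺]²) = 1/(1 + 10^+1.19 + 10^-1.65) = 0.06057
DIC = [CO2*]/α₀ = 1.924×10^-4 / 0.06057 = 3.18 mmol/L

DIC = 3.18 mmol/L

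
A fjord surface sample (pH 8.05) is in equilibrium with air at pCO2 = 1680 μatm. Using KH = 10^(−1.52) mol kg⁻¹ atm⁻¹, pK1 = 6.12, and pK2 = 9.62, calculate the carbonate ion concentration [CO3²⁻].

[CO3²⁻] = 0.116 mmol/kg

[CO2*] = KH · pCO2 = 10^(−1.52) × 1680×10^-6 = 5.074×10^-5 mol/kg
α₀ = 1/(1 + K1/[H⁺] + K1K2/[H⁺]²) = 1/(1 + 10^+1.93 + 10^+0.36) = 0.01131
DIC = [CO2*]/α₀ = 5.074×10^-5 / 0.01131 = 4.485 mmol/kg
[CO3²⁻] = α₂·DIC; α₂ = 0.02591, so [CO3²⁻] = 0.02591 × 4.485 = 0.116 mmol/kg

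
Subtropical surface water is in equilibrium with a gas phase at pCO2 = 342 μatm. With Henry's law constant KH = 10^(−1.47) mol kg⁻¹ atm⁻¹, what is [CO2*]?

KH = 10^(−1.47) = 3.388×10^-2 mol kg⁻¹ atm⁻¹
[CO2*] = KH · pCO2 = 3.388×10^-2 × 342×10^-6 atm = 1.16×10^-5 mol/kg

[CO2*] = 11.6 μmol/kg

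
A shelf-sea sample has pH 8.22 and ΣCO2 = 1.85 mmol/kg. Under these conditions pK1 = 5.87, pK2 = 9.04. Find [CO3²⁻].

α₂ = 1 / (1 + [H⁺]/K2 + [H⁺]²/(K1K2)) = 1 / (1 + 10^+0.82 + 10^-1.53)
   = 1 / (1 + 6.6069 + 0.029512) = 1/7.6364 = 0.1310
[CO3²⁻] = α₂ × DIC = 0.1310 × 1.85 = 0.242 mmol/kg

[CO3²⁻] = 0.242 mmol/kg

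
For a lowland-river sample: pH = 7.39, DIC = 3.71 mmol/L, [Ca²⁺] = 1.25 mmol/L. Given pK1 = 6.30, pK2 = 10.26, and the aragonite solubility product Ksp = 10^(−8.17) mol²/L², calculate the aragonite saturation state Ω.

α₂ = 1 / (1 + [H⁺]/K2 + [H⁺]²/(K1K2)) = 1 / (1 + 10^+2.87 + 10^+1.78)
   = 1 / (1 + 741.31 + 60.256) = 1/802.57 = 0.001246
[CO3²⁻] = α₂ × DIC = 0.001246 × 3.71 = 0.004623 mmol/L = 4.623 μmol/L
Ksp = 10^(−8.17) = 6.761×10^-9
Ω = [Ca²⁺][CO3²⁻]/Ksp = (1.25×10^-3)(4.623×10^-6) / 6.761×10^-9 = 0.855

Ω = 0.855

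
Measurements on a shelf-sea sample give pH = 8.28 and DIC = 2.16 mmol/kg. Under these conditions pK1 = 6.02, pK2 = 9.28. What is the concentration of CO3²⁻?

α₂ = 1 / (1 + [H⁺]/K2 + [H⁺]²/(K1K2)) = 1 / (1 + 10^+1.00 + 10^-1.26)
   = 1 / (1 + 10.000 + 0.054954) = 1/11.055 = 0.09046
[CO3²⁻] = α₂ × DIC = 0.09046 × 2.16 = 0.195 mmol/kg

[CO3²⁻] = 0.195 mmol/kg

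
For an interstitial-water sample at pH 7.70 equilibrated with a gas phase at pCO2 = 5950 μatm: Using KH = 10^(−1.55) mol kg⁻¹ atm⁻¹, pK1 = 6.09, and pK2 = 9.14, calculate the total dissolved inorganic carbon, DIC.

[CO2*] = KH · pCO2 = 10^(−1.55) × 5950×10^-6 = 1.677×10^-4 mol/kg
α₀ = 1/(1 + K1/[H⁺] + K1K2/[H⁺]²) = 1/(1 + 10^+1.61 + 10^+0.17) = 0.02314
DIC = [CO2*]/α₀ = 1.677×10^-4 / 0.02314 = 7.25 mmol/kg

DIC = 7.25 mmol/kg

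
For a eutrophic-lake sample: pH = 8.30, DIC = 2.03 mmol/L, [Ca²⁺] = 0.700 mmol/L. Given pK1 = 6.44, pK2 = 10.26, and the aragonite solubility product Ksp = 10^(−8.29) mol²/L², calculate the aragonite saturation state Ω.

α₂ = 1 / (1 + [H⁺]/K2 + [H⁺]²/(K1K2)) = 1 / (1 + 10^+1.96 + 10^+0.10)
   = 1 / (1 + 91.201 + 1.2589) = 1/93.460 = 0.01070
[CO3²⁻] = α₂ × DIC = 0.01070 × 2.03 = 0.02172 mmol/L
Ksp = 10^(−8.29) = 5.129×10^-9
Ω = [Ca²⁺][CO3²⁻]/Ksp = (0.700×10^-3)(2.172×10^-5) / 5.129×10^-9 = 2.96

Ω = 2.96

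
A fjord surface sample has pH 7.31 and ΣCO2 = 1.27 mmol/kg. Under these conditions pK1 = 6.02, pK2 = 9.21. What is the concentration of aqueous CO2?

[CO2*] = 0.0612 mmol/kg

α₀ = 1 / (1 + K1/[H⁺] + K1K2/[H⁺]²) = 1 / (1 + 10^+1.29 + 10^-0.61)
   = 1 / (1 + 19.498 + 0.24547) = 1/20.744 = 0.04821
[CO2*] = α₀ × DIC = 0.04821 × 1.27 = 0.0612 mmol/kg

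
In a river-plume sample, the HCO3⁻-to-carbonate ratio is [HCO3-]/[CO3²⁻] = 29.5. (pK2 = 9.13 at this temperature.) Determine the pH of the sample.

pH = 7.66

From K2 = [H⁺][CO3²⁻]/[HCO3-]:  pH = pK2 − log₁₀([HCO3-]/[CO3²⁻])
log₁₀(29.5) = +1.470
pH = 9.13 − (+1.470) = 7.66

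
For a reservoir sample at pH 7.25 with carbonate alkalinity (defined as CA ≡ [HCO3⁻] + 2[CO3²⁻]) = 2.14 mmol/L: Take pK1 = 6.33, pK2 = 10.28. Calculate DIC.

DIC = 2.39 mmol/L

CA = [HCO3⁻] + 2[CO3²⁻] = (α₁ + 2α₂)·DIC
At pH 7.25: [H⁺]/K1 = 10^-0.92 = 0.12023, K2/[H⁺] = 10^-3.03 = 0.00093325
α₁ = 1/(1 + 0.12023 + 0.00093325) = 1/1.1212 = 0.8919; α₂ = α₁·K2/[H⁺] = 0.0008324
α₁ + 2α₂ = 0.8936
DIC = CA / (α₁ + 2α₂) = 2.14 / 0.8936 = 2.39 mmol/L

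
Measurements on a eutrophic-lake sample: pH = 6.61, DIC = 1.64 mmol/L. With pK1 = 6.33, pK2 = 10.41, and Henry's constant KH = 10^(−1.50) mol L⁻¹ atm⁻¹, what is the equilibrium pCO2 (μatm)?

pCO2 = 1.78×10^4 μatm

α₀ = 1 / (1 + K1/[H⁺] + K1K2/[H⁺]²) = 1 / (1 + 10^+0.28 + 10^-3.52)
   = 1 / (1 + 1.9055 + 0.00030200) = 1/2.9058 = 0.3441
[CO2*] = α₀ × DIC = 0.3441 × 1.64 = 0.5644 mmol/L
pCO2 = [CO2*]/KH = 5.644×10^-4 / 3.162×10^-2 = 1.78×10^4 μatm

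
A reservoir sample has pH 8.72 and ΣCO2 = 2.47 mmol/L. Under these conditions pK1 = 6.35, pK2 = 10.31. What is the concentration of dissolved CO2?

α₀ = 1 / (1 + K1/[H⁺] + K1K2/[H⁺]²) = 1 / (1 + 10^+2.37 + 10^+0.78)
   = 1 / (1 + 234.42 + 6.0256) = 1/241.45 = 0.004142
[CO2*] = α₀ × DIC = 0.004142 × 2.47 = 0.0102 mmol/L = 10.2 μmol/L

[CO2*] = 10.2 μmol/L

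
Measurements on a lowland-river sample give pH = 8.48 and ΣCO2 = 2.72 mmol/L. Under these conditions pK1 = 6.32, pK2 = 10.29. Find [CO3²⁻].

α₂ = 1 / (1 + [H⁺]/K2 + [H⁺]²/(K1K2)) = 1 / (1 + 10^+1.81 + 10^-0.35)
   = 1 / (1 + 64.565 + 0.44668) = 1/66.012 = 0.01515
[CO3²⁻] = α₂ × DIC = 0.01515 × 2.72 = 0.0412 mmol/L

[CO3²⁻] = 0.0412 mmol/L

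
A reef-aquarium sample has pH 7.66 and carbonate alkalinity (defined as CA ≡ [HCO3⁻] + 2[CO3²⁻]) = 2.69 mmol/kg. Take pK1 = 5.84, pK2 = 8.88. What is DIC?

CA = [HCO3⁻] + 2[CO3²⁻] = (α₁ + 2α₂)·DIC
At pH 7.66: [H⁺]/K1 = 10^-1.82 = 0.015136, K2/[H⁺] = 10^-1.22 = 0.060256
α₁ = 1/(1 + 0.015136 + 0.060256) = 1/1.0754 = 0.9299; α₂ = α₁·K2/[H⁺] = 0.05603
α₁ + 2α₂ = 1.0420
DIC = CA / (α₁ + 2α₂) = 2.69 / 1.0420 = 2.58 mmol/kg

DIC = 2.58 mmol/kg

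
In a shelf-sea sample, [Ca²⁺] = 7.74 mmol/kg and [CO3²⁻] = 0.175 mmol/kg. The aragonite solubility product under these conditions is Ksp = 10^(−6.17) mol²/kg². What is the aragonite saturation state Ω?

Ω = 2.00

Ksp = 10^(−6.17) = 6.761×10^-7
Ω = [Ca²⁺][CO3²⁻]/Ksp = (7.74×10^-3)(0.175×10^-3) / 6.761×10^-7 = 2.00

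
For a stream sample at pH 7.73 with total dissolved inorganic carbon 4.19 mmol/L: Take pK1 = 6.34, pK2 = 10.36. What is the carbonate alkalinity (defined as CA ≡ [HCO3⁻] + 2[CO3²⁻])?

CA = 4.04 mmol/L

CA = [HCO3⁻] + 2[CO3²⁻] = (α₁ + 2α₂)·DIC
At pH 7.73: [H⁺]/K1 = 10^-1.39 = 0.040738, K2/[H⁺] = 10^-2.63 = 0.0023442
α₁ = 1/(1 + 0.040738 + 0.0023442) = 1/1.0431 = 0.9587; α₂ = α₁·K2/[H⁺] = 0.002247
α₁ + 2α₂ = 0.9632
CA = 0.9632 × 4.19 = 4.04 mmol/L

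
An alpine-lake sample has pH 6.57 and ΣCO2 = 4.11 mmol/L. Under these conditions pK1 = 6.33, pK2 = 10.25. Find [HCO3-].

α₁ = 1 / (1 + [H⁺]/K1 + K2/[H⁺]) = 1 / (1 + 10^-0.24 + 10^-3.68)
   = 1 / (1 + 0.57544 + 0.00020893) = 1/1.5756 = 0.6347
[HCO3⁻] = α₁ × DIC = 0.6347 × 4.11 = 2.61 mmol/L

[HCO3⁻] = 2.61 mmol/L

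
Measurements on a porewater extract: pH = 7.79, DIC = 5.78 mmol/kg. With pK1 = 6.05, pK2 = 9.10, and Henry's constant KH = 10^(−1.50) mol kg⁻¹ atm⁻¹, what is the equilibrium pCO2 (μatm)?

pCO2 = 3120 μatm

α₀ = 1 / (1 + K1/[H⁺] + K1K2/[H⁺]²) = 1 / (1 + 10^+1.74 + 10^+0.43)
   = 1 / (1 + 54.954 + 2.6915) = 1/58.646 = 0.01705
[CO2*] = α₀ × DIC = 0.01705 × 5.78 = 0.09856 mmol/kg
pCO2 = [CO2*]/KH = 9.856×10^-5 / 3.162×10^-2 = 3120 μatm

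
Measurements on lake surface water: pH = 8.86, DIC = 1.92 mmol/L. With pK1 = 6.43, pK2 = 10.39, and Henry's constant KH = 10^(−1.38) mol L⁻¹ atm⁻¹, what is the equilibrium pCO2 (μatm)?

pCO2 = 166 μatm

α₀ = 1 / (1 + K1/[H⁺] + K1K2/[H⁺]²) = 1 / (1 + 10^+2.43 + 10^+0.90)
   = 1 / (1 + 269.15 + 7.9433) = 1/278.10 = 0.003596
[CO2*] = α₀ × DIC = 0.003596 × 1.92 = 0.006904 mmol/L = 6.904 μmol/L
pCO2 = [CO2*]/KH = 6.904×10^-6 / 4.169×10^-2 = 166 μatm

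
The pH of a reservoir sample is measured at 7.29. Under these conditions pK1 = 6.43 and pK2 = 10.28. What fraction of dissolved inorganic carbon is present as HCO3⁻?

α₁ = 1 / (1 + [H⁺]/K1 + K2/[H⁺]) = 1 / (1 + 10^-0.86 + 10^-2.99)
   = 1 / (1 + 0.13804 + 0.0010233) = 1/1.1391 = 0.8779

α₁ = 0.878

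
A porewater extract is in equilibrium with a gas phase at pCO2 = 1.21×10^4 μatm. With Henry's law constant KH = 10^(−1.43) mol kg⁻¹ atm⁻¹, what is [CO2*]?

KH = 10^(−1.43) = 3.715×10^-2 mol kg⁻¹ atm⁻¹
[CO2*] = KH · pCO2 = 3.715×10^-2 × 1.21×10^4×10^-6 atm = 4.50×10^-4 mol/kg

[CO2*] = 450 μmol/kg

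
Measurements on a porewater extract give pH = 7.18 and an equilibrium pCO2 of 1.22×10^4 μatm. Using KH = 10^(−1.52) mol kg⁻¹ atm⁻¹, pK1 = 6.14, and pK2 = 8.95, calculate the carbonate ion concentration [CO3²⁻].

[CO3²⁻] = 0.0686 mmol/kg

[CO2*] = KH · pCO2 = 10^(−1.52) × 1.22×10^4×10^-6 = 3.684×10^-4 mol/kg
α₀ = 1/(1 + K1/[H⁺] + K1K2/[H⁺]²) = 1/(1 + 10^+1.04 + 10^-0.73) = 0.08230
DIC = [CO2*]/α₀ = 3.684×10^-4 / 0.08230 = 4.477 mmol/kg
[CO3²⁻] = α₂·DIC; α₂ = 0.01532, so [CO3²⁻] = 0.01532 × 4.477 = 0.0686 mmol/kg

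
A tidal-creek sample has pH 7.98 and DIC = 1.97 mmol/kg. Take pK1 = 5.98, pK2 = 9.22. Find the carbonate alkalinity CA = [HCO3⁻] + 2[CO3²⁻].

CA = [HCO3⁻] + 2[CO3²⁻] = (α₁ + 2α₂)·DIC
At pH 7.98: [H⁺]/K1 = 10^-2.00 = 0.010000, K2/[H⁺] = 10^-1.24 = 0.057544
α₁ = 1/(1 + 0.010000 + 0.057544) = 1/1.0675 = 0.9367; α₂ = α₁·K2/[H⁺] = 0.05390
α₁ + 2α₂ = 1.0445
CA = 1.0445 × 1.97 = 2.06 mmol/kg

CA = 2.06 mmol/kg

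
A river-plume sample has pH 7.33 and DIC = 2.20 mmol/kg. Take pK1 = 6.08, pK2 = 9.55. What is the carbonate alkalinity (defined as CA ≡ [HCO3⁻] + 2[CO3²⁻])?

CA = 2.10 mmol/kg

CA = [HCO3⁻] + 2[CO3²⁻] = (α₁ + 2α₂)·DIC
At pH 7.33: [H⁺]/K1 = 10^-1.25 = 0.056234, K2/[H⁺] = 10^-2.22 = 0.0060256
α₁ = 1/(1 + 0.056234 + 0.0060256) = 1/1.0623 = 0.9414; α₂ = α₁·K2/[H⁺] = 0.005672
α₁ + 2α₂ = 0.9527
CA = 0.9527 × 2.20 = 2.10 mmol/kg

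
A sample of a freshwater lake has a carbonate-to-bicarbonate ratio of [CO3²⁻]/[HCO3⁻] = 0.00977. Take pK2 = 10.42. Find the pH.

pH = 8.41

From K2 = [H⁺][CO3²⁻]/[HCO3⁻]:  pH = pK2 + log₁₀([CO3²⁻]/[HCO3⁻])
log₁₀(0.00977) = -2.010
pH = 10.42 + (-2.010) = 8.41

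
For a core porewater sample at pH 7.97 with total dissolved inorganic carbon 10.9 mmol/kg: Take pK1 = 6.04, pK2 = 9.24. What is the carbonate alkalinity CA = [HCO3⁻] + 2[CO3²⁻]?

CA = 11.3 mmol/kg

CA = [HCO3⁻] + 2[CO3²⁻] = (α₁ + 2α₂)·DIC
At pH 7.97: [H⁺]/K1 = 10^-1.93 = 0.011749, K2/[H⁺] = 10^-1.27 = 0.053703
α₁ = 1/(1 + 0.011749 + 0.053703) = 1/1.0655 = 0.9386; α₂ = α₁·K2/[H⁺] = 0.05040
α₁ + 2α₂ = 1.0394
CA = 1.0394 × 10.9 = 11.3 mmol/kg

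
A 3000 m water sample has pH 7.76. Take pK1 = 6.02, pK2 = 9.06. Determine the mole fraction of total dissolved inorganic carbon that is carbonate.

α₂ = 0.0469

α₂ = 1 / (1 + [H⁺]/K2 + [H⁺]²/(K1K2)) = 1 / (1 + 10^+1.30 + 10^-0.44)
   = 1 / (1 + 19.953 + 0.36308) = 1/21.316 = 0.04691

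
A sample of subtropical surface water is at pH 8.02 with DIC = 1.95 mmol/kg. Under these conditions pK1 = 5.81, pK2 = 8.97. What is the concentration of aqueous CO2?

α₀ = 1 / (1 + K1/[H⁺] + K1K2/[H⁺]²) = 1 / (1 + 10^+2.21 + 10^+1.26)
   = 1 / (1 + 162.18 + 18.197) = 1/181.38 = 0.005513
[CO2*] = α₀ × DIC = 0.005513 × 1.95 = 0.0108 mmol/kg = 10.8 μmol/kg

[CO2*] = 10.8 μmol/kg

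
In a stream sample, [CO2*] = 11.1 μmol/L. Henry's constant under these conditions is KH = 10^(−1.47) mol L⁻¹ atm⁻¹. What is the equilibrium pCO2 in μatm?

KH = 10^(−1.47) = 3.388×10^-2 mol L⁻¹ atm⁻¹
pCO2 = [CO2*]/KH = 11.1×10^-6 / 3.388×10^-2 = 3.28×10^-4 atm = 328 μatm

pCO2 = 328 μatm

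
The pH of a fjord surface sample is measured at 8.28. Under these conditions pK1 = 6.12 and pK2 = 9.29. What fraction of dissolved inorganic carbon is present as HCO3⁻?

α₁ = 0.905

α₁ = 1 / (1 + [H⁺]/K1 + K2/[H⁺]) = 1 / (1 + 10^-2.16 + 10^-1.01)
   = 1 / (1 + 0.0069183 + 0.097724) = 1/1.1046 = 0.9053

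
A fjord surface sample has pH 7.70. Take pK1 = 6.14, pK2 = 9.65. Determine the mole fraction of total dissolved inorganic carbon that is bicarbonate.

α₁ = 0.963

α₁ = 1 / (1 + [H⁺]/K1 + K2/[H⁺]) = 1 / (1 + 10^-1.56 + 10^-1.95)
   = 1 / (1 + 0.027542 + 0.011220) = 1/1.0388 = 0.9627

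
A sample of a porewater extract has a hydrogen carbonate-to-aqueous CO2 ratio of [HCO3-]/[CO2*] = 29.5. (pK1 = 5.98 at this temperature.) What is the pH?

From K1 = [H⁺][HCO3-]/[CO2*]:  pH = pK1 + log₁₀([HCO3-]/[CO2*])
log₁₀(29.5) = +1.470
pH = 5.98 + (+1.470) = 7.45

pH = 7.45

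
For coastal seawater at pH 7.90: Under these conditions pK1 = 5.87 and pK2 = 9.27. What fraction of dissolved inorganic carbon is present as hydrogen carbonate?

α₁ = 0.951

α₁ = 1 / (1 + [H⁺]/K1 + K2/[H⁺]) = 1 / (1 + 10^-2.03 + 10^-1.37)
   = 1 / (1 + 0.0093325 + 0.042658) = 1/1.0520 = 0.9506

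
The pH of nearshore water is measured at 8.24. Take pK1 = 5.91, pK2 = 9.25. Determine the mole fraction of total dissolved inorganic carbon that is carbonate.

α₂ = 0.0886

α₂ = 1 / (1 + [H⁺]/K2 + [H⁺]²/(K1K2)) = 1 / (1 + 10^+1.01 + 10^-1.32)
   = 1 / (1 + 10.233 + 0.047863) = 1/11.281 = 0.08865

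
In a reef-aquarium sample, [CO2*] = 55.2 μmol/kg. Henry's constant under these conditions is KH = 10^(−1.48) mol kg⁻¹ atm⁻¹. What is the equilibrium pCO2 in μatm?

pCO2 = 1670 μatm

KH = 10^(−1.48) = 3.311×10^-2 mol kg⁻¹ atm⁻¹
pCO2 = [CO2*]/KH = 55.2×10^-6 / 3.311×10^-2 = 1.67×10^-3 atm = 1670 μatm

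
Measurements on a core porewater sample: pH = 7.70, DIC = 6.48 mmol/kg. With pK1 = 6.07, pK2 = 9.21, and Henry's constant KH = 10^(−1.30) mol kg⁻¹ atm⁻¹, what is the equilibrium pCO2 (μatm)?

α₀ = 1 / (1 + K1/[H⁺] + K1K2/[H⁺]²) = 1 / (1 + 10^+1.63 + 10^+0.12)
   = 1 / (1 + 42.658 + 1.3183) = 1/44.976 = 0.02223
[CO2*] = α₀ × DIC = 0.02223 × 6.48 = 0.1441 mmol/kg
pCO2 = [CO2*]/KH = 1.441×10^-4 / 5.012×10^-2 = 2870 μatm

pCO2 = 2870 μatm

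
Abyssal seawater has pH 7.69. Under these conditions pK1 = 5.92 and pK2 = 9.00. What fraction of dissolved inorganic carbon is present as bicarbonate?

α₁ = 0.938

α₁ = 1 / (1 + [H⁺]/K1 + K2/[H⁺]) = 1 / (1 + 10^-1.77 + 10^-1.31)
   = 1 / (1 + 0.016982 + 0.048978) = 1/1.0660 = 0.9381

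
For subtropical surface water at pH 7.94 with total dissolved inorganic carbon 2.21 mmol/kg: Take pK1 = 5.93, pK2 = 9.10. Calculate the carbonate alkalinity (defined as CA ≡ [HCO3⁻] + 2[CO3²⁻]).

CA = 2.33 mmol/kg

CA = [HCO3⁻] + 2[CO3²⁻] = (α₁ + 2α₂)·DIC
At pH 7.94: [H⁺]/K1 = 10^-2.01 = 0.0097724, K2/[H⁺] = 10^-1.16 = 0.069183
α₁ = 1/(1 + 0.0097724 + 0.069183) = 1/1.0790 = 0.9268; α₂ = α₁·K2/[H⁺] = 0.06412
α₁ + 2α₂ = 1.0551
CA = 1.0551 × 2.21 = 2.33 mmol/kg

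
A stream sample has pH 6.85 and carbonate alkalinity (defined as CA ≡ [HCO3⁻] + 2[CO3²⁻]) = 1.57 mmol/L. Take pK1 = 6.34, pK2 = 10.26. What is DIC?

DIC = 2.05 mmol/L

CA = [HCO3⁻] + 2[CO3²⁻] = (α₁ + 2α₂)·DIC
At pH 6.85: [H⁺]/K1 = 10^-0.51 = 0.30903, K2/[H⁺] = 10^-3.41 = 0.00038905
α₁ = 1/(1 + 0.30903 + 0.00038905) = 1/1.3094 = 0.7637; α₂ = α₁·K2/[H⁺] = 0.0002971
α₁ + 2α₂ = 0.7643
DIC = CA / (α₁ + 2α₂) = 1.57 / 0.7643 = 2.05 mmol/L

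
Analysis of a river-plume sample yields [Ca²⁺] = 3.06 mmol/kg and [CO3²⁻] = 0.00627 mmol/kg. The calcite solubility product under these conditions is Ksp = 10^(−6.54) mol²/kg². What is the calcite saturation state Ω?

Ksp = 10^(−6.54) = 2.884×10^-7
Ω = [Ca²⁺][CO3²⁻]/Ksp = (3.06×10^-3)(0.00627×10^-3) / 2.884×10^-7 = 0.0665

Ω = 0.0665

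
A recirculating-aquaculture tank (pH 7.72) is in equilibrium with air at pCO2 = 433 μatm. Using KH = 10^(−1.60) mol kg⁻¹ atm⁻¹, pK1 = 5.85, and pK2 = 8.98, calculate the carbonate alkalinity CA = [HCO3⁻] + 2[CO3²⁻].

CA = 0.895 mmol/kg

[CO2*] = KH · pCO2 = 10^(−1.60) × 433×10^-6 = 1.088×10^-5 mol/kg
α₀ = 1/(1 + K1/[H⁺] + K1K2/[H⁺]²) = 1/(1 + 10^+1.87 + 10^+0.61) = 0.01263
DIC = [CO2*]/α₀ = 1.088×10^-5 / 0.01263 = 0.8615 mmol/kg
CA = (α₁ + 2α₂)·DIC = (0.9359 + 2×0.05143) × 0.8615 = 0.895 mmol/kg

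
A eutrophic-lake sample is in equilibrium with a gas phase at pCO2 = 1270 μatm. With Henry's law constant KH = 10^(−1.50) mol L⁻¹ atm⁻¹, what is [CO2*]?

[CO2*] = 40.2 μmol/L

KH = 10^(−1.50) = 3.162×10^-2 mol L⁻¹ atm⁻¹
[CO2*] = KH · pCO2 = 3.162×10^-2 × 1270×10^-6 atm = 4.02×10^-5 mol/L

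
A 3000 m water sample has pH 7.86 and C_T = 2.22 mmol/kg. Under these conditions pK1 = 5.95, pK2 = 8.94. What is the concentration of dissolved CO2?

α₀ = 1 / (1 + K1/[H⁺] + K1K2/[H⁺]²) = 1 / (1 + 10^+1.91 + 10^+0.83)
   = 1 / (1 + 81.283 + 6.7608) = 1/89.044 = 0.01123
[CO2*] = α₀ × DIC = 0.01123 × 2.22 = 0.0249 mmol/kg

[CO2*] = 0.0249 mmol/kg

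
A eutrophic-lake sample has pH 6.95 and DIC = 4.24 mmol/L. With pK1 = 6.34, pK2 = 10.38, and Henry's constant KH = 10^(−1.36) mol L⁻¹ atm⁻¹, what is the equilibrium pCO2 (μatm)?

pCO2 = 1.91×10^4 μatm

α₀ = 1 / (1 + K1/[H⁺] + K1K2/[H⁺]²) = 1 / (1 + 10^+0.61 + 10^-2.82)
   = 1 / (1 + 4.0738 + 0.0015136) = 1/5.0753 = 0.1970
[CO2*] = α₀ × DIC = 0.1970 × 4.24 = 0.8354 mmol/L
pCO2 = [CO2*]/KH = 8.354×10^-4 / 4.365×10^-2 = 1.91×10^4 μatm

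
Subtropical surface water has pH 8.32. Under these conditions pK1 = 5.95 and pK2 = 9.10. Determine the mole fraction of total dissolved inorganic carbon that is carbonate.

α₂ = 1 / (1 + [H⁺]/K2 + [H⁺]²/(K1K2)) = 1 / (1 + 10^+0.78 + 10^-1.59)
   = 1 / (1 + 6.0256 + 0.025704) = 1/7.0513 = 0.1418

α₂ = 0.142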